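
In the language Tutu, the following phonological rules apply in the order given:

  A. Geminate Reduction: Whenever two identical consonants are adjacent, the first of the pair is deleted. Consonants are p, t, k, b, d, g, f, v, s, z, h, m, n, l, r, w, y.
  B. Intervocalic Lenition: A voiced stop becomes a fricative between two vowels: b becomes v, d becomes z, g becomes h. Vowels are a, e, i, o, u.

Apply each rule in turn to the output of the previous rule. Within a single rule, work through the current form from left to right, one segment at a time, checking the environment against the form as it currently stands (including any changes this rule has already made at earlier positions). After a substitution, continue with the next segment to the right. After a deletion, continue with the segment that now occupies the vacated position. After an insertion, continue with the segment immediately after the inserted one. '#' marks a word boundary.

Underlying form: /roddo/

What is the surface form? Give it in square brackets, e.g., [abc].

A Geminate Reduction: [roddo] → [rodo]
B Intervocalic Lenition: [rodo] → [rozo]

[rozo]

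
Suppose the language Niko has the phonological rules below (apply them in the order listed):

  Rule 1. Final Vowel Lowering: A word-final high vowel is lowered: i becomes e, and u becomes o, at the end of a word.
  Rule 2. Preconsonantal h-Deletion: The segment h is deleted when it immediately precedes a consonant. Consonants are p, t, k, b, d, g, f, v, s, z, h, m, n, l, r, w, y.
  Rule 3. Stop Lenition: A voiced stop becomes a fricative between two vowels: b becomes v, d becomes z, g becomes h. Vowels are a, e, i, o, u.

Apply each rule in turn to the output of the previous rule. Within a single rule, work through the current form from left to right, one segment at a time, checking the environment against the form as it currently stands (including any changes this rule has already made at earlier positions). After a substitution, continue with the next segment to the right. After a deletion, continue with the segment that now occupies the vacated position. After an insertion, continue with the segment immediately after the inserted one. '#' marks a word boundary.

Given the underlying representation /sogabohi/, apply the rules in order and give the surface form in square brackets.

Rule 1 Final Vowel Lowering: [sogabohi] → [sogabohe]
Rule 2 Preconsonantal h-Deletion: no change — [sogabohe]
Rule 3 Stop Lenition: [sogabohe] → [sohavohe]

[sohavohe]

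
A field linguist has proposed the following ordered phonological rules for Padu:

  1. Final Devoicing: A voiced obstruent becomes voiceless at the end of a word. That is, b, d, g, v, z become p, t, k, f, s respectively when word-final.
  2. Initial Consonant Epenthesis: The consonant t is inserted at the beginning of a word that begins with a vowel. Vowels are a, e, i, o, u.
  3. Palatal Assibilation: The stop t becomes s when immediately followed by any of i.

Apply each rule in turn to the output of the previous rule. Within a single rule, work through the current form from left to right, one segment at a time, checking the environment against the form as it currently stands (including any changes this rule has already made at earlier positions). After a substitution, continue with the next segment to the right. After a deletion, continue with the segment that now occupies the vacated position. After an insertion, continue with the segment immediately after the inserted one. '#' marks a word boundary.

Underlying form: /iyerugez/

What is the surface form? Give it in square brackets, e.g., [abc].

1 Final Devoicing: [iyerugez] → [iyeruges]
2 Initial Consonant Epenthesis: [iyeruges] → [tiyeruges]
3 Palatal Assibilation: [tiyeruges] → [siyeruges]

[siyeruges]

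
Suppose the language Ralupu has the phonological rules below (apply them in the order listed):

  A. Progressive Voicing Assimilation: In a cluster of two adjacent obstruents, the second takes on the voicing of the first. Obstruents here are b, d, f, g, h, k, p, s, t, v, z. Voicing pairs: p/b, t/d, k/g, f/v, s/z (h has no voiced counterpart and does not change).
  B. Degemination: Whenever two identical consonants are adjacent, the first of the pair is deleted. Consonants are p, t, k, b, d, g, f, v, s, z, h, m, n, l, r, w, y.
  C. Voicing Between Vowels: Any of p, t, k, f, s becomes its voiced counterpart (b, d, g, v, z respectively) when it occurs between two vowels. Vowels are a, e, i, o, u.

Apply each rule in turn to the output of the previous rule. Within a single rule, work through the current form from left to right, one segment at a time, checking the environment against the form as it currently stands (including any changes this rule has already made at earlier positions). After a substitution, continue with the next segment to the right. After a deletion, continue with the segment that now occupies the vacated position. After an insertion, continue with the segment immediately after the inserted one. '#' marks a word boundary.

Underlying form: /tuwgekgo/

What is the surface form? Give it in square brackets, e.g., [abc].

A Progressive Voicing Assimilation: [tuwgekgo] → [tuwgekko]
B Degemination: [tuwgekko] → [tuwgeko]
C Voicing Between Vowels: [tuwgeko] → [tuwgego]

[tuwgego]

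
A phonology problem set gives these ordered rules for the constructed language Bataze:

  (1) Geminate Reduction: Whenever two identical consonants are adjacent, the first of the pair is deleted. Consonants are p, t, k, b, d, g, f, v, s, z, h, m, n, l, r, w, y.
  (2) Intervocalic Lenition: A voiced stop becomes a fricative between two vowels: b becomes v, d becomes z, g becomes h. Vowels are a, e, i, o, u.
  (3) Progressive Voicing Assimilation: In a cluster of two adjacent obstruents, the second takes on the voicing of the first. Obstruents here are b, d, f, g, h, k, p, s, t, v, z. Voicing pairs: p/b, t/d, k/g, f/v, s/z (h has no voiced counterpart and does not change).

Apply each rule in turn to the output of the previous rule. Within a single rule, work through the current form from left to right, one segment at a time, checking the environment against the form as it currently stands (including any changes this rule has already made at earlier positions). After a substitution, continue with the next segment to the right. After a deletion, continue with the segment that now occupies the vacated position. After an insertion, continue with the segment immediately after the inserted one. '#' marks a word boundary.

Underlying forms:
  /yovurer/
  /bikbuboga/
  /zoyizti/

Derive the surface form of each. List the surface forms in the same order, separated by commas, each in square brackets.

[yovurer], [bikpuvoha], [zoyizdi]

/yovurer/:
  (1) Geminate Reduction: no change — [yovurer]
  (2) Intervocalic Lenition: no change — [yovurer]
  (3) Progressive Voicing Assimilation: no change — [yovurer]
/bikbuboga/:
  (1) Geminate Reduction: no change — [bikbuboga]
  (2) Intervocalic Lenition: [bikbuboga] → [bikbuvoha]
  (3) Progressive Voicing Assimilation: [bikbuvoha] → [bikpuvoha]
/zoyizti/:
  (1) Geminate Reduction: no change — [zoyizti]
  (2) Intervocalic Lenition: no change — [zoyizti]
  (3) Progressive Voicing Assimilation: [zoyizti] → [zoyizdi]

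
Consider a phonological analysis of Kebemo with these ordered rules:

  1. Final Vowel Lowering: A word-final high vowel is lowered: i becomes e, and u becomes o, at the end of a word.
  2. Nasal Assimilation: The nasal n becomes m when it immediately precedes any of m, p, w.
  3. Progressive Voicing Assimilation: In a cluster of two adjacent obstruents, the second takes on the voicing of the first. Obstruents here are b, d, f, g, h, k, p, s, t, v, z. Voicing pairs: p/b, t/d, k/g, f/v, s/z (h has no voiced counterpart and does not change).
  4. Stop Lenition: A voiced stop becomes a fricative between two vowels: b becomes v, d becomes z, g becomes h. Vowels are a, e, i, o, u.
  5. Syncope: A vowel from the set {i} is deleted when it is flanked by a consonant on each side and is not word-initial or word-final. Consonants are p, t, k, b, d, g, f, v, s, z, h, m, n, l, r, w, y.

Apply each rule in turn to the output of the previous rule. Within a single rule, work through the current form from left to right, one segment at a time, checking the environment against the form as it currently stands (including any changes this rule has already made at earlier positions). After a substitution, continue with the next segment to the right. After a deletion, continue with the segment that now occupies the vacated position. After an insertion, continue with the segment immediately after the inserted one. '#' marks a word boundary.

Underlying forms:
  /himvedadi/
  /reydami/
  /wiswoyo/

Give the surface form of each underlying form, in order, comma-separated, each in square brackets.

[hmvezaze], [reydame], [wswoyo]

/himvedadi/:
  1 Final Vowel Lowering: [himvedadi] → [himvedade]
  2 Nasal Assimilation: no change — [himvedade]
  3 Progressive Voicing Assimilation: no change — [himvedade]
  4 Stop Lenition: [himvedade] → [himvezaze]
  5 Syncope: [himvezaze] → [hmvezaze]
/reydami/:
  1 Final Vowel Lowering: [reydami] → [reydame]
  2 Nasal Assimilation: no change — [reydame]
  3 Progressive Voicing Assimilation: no change — [reydame]
  4 Stop Lenition: no change — [reydame]
  5 Syncope: no change — [reydame]
/wiswoyo/:
  1 Final Vowel Lowering: no change — [wiswoyo]
  2 Nasal Assimilation: no change — [wiswoyo]
  3 Progressive Voicing Assimilation: no change — [wiswoyo]
  4 Stop Lenition: no change — [wiswoyo]
  5 Syncope: [wiswoyo] → [wswoyo]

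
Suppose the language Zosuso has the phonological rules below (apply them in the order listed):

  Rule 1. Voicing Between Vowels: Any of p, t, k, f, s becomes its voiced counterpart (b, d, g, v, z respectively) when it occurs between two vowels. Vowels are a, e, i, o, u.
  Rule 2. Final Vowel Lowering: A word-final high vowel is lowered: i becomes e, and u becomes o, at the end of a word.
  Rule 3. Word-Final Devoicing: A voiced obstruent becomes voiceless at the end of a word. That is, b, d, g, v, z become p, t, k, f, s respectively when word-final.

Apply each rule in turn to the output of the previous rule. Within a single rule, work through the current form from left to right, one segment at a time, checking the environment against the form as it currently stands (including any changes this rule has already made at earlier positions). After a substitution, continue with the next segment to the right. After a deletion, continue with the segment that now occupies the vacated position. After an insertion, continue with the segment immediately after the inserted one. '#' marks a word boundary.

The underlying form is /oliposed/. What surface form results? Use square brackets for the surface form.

Rule 1 Voicing Between Vowels: [oliposed] → [olibozed]
Rule 2 Final Vowel Lowering: no change — [olibozed]
Rule 3 Word-Final Devoicing: [olibozed] → [olibozet]

[olibozet]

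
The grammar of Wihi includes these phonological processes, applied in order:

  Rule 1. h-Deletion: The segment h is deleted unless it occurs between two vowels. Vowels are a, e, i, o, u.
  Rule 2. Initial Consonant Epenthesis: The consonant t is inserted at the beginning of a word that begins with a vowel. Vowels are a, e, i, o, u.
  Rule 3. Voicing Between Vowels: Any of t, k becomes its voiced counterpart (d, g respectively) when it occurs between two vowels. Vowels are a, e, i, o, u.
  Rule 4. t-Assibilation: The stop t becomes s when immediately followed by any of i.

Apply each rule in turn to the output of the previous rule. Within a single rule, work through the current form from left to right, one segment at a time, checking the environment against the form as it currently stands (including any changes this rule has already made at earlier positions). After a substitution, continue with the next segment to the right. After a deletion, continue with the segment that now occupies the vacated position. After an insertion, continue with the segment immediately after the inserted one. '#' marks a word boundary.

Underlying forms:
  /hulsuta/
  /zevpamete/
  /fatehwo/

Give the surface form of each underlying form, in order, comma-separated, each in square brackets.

[tulsuda], [zevpamede], [fadewo]

/hulsuta/:
  Rule 1 h-Deletion: [hulsuta] → [ulsuta]
  Rule 2 Initial Consonant Epenthesis: [ulsuta] → [tulsuta]
  Rule 3 Voicing Between Vowels: [tulsuta] → [tulsuda]
  Rule 4 t-Assibilation: no change — [tulsuda]
/zevpamete/:
  Rule 1 h-Deletion: no change — [zevpamete]
  Rule 2 Initial Consonant Epenthesis: no change — [zevpamete]
  Rule 3 Voicing Between Vowels: [zevpamete] → [zevpamede]
  Rule 4 t-Assibilation: no change — [zevpamede]
/fatehwo/:
  Rule 1 h-Deletion: [fatehwo] → [fatewo]
  Rule 2 Initial Consonant Epenthesis: no change — [fatewo]
  Rule 3 Voicing Between Vowels: [fatewo] → [fadewo]
  Rule 4 t-Assibilation: no change — [fadewo]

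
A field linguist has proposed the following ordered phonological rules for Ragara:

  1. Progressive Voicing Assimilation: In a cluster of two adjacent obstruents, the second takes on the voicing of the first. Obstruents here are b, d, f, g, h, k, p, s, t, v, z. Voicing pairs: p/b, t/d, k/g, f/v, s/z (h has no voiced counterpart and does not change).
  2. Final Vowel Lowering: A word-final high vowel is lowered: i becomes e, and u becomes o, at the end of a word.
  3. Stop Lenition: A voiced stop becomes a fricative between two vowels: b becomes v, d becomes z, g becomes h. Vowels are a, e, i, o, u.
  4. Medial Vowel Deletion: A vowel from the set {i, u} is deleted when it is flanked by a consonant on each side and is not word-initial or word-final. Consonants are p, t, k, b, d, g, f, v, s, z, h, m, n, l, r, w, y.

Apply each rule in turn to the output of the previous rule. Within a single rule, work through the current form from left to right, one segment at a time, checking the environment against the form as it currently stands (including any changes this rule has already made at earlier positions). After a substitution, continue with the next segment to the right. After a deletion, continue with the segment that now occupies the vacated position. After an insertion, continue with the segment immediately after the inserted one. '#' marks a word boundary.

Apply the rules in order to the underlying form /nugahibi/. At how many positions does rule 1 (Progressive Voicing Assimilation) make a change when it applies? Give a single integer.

0

1 Progressive Voicing Assimilation: no change — [nugahibi]
2 Final Vowel Lowering: [nugahibi] → [nugahibe]
3 Stop Lenition: [nugahibe] → [nuhahive]
4 Medial Vowel Deletion: [nuhahive] → [nhahve]
Rule 1 changed 0 position(s).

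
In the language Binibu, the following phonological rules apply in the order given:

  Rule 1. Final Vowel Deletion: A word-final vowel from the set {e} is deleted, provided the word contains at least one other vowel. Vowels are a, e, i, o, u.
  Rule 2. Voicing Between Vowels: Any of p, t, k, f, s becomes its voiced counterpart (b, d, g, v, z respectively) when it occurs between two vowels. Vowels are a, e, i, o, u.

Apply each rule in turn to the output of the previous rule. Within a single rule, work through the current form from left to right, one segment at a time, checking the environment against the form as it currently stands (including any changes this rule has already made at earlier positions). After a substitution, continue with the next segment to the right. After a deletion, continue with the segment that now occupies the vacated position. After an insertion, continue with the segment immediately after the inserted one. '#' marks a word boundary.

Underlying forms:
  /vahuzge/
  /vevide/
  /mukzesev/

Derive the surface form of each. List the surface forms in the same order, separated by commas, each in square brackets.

[vahuzg], [vevid], [mukzezev]

/vahuzge/:
  Rule 1 Final Vowel Deletion: [vahuzge] → [vahuzg]
  Rule 2 Voicing Between Vowels: no change — [vahuzg]
/vevide/:
  Rule 1 Final Vowel Deletion: [vevide] → [vevid]
  Rule 2 Voicing Between Vowels: no change — [vevid]
/mukzesev/:
  Rule 1 Final Vowel Deletion: no change — [mukzesev]
  Rule 2 Voicing Between Vowels: [mukzesev] → [mukzezev]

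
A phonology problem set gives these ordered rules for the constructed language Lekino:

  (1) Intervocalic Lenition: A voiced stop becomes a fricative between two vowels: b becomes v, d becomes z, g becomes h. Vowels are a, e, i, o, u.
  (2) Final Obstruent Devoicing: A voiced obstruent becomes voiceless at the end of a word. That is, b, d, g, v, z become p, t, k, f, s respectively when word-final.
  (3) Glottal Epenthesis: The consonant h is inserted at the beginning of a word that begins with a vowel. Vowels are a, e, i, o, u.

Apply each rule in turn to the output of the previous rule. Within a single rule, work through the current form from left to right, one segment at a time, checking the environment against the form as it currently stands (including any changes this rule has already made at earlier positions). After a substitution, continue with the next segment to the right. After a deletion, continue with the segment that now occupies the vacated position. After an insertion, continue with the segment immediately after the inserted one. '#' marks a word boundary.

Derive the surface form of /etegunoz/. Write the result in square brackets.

(1) Intervocalic Lenition: [etegunoz] → [etehunoz]
(2) Final Obstruent Devoicing: [etehunoz] → [etehunos]
(3) Glottal Epenthesis: [etehunos] → [hetehunos]

[hetehunos]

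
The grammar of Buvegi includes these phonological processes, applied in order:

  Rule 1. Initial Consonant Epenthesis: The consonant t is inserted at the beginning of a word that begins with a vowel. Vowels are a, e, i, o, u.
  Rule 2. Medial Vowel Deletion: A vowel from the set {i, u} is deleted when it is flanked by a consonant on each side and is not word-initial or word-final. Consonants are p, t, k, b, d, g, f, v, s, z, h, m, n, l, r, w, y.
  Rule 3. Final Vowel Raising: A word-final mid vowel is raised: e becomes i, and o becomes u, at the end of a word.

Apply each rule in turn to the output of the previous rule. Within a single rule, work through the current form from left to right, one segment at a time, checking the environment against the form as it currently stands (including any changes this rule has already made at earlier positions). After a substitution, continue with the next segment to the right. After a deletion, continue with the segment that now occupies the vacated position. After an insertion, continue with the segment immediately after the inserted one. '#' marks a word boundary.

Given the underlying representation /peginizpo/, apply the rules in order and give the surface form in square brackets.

[pegnzpu]

Rule 1 Initial Consonant Epenthesis: no change — [peginizpo]
Rule 2 Medial Vowel Deletion: [peginizpo] → [pegnzpo]
Rule 3 Final Vowel Raising: [pegnzpo] → [pegnzpu]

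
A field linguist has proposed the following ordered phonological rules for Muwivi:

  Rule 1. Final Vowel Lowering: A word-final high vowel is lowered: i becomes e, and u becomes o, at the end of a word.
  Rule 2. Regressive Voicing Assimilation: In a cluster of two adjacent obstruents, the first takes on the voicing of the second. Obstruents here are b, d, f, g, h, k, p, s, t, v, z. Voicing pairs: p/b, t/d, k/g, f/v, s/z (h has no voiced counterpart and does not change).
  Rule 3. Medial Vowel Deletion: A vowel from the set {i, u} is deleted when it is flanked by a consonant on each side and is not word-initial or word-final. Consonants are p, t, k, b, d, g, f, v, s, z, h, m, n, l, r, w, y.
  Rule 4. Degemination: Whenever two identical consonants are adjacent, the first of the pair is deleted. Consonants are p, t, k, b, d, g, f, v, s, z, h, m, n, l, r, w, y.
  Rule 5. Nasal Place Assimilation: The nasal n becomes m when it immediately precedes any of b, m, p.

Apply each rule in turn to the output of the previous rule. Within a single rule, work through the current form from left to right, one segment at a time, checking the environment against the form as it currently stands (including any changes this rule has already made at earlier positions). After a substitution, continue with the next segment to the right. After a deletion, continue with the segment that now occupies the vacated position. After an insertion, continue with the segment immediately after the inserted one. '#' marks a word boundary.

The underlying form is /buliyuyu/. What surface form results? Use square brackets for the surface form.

[blyo]

Rule 1 Final Vowel Lowering: [buliyuyu] → [buliyuyo]
Rule 2 Regressive Voicing Assimilation: no change — [buliyuyo]
Rule 3 Medial Vowel Deletion: [buliyuyo] → [blyyo]
Rule 4 Degemination: [blyyo] → [blyo]
Rule 5 Nasal Place Assimilation: no change — [blyo]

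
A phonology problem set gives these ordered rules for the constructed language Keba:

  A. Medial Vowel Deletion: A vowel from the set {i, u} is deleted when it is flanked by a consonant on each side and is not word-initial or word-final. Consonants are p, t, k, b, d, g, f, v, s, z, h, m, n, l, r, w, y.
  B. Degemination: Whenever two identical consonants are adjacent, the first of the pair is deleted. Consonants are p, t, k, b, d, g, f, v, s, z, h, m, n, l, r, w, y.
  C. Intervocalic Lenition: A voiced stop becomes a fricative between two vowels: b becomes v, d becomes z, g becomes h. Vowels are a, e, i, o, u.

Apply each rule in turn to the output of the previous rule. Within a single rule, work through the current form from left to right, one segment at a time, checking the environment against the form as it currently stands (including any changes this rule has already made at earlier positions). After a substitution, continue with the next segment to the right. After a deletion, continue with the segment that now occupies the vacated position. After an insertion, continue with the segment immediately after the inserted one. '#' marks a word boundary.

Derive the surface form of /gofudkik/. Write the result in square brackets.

[gofdk]

A Medial Vowel Deletion: [gofudkik] → [gofdkk]
B Degemination: [gofdkk] → [gofdk]
C Intervocalic Lenition: no change — [gofdk]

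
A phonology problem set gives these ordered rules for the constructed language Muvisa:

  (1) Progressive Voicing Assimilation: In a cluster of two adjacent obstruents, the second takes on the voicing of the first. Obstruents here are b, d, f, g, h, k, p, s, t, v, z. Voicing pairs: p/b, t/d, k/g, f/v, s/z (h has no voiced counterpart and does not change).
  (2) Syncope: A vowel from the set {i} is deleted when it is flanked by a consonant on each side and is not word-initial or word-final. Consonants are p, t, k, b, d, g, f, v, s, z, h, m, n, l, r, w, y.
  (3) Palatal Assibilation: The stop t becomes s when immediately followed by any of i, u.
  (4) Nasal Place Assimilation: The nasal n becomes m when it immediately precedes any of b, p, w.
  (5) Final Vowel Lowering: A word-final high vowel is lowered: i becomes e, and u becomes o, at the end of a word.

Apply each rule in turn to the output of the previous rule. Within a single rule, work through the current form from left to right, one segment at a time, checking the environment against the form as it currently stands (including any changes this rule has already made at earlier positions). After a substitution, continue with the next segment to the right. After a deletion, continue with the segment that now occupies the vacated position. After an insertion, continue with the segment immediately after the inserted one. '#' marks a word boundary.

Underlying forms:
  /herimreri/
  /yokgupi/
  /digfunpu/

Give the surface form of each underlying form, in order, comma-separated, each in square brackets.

[hermrere], [yokkupe], [dgvumpo]

/herimreri/:
  (1) Progressive Voicing Assimilation: no change — [herimreri]
  (2) Syncope: [herimreri] → [hermreri]
  (3) Palatal Assibilation: no change — [hermreri]
  (4) Nasal Place Assimilation: no change — [hermreri]
  (5) Final Vowel Lowering: [hermreri] → [hermrere]
/yokgupi/:
  (1) Progressive Voicing Assimilation: [yokgupi] → [yokkupi]
  (2) Syncope: no change — [yokkupi]
  (3) Palatal Assibilation: no change — [yokkupi]
  (4) Nasal Place Assimilation: no change — [yokkupi]
  (5) Final Vowel Lowering: [yokkupi] → [yokkupe]
/digfunpu/:
  (1) Progressive Voicing Assimilation: [digfunpu] → [digvunpu]
  (2) Syncope: [digvunpu] → [dgvunpu]
  (3) Palatal Assibilation: no change — [dgvunpu]
  (4) Nasal Place Assimilation: [dgvunpu] → [dgvumpu]
  (5) Final Vowel Lowering: [dgvumpu] → [dgvumpo]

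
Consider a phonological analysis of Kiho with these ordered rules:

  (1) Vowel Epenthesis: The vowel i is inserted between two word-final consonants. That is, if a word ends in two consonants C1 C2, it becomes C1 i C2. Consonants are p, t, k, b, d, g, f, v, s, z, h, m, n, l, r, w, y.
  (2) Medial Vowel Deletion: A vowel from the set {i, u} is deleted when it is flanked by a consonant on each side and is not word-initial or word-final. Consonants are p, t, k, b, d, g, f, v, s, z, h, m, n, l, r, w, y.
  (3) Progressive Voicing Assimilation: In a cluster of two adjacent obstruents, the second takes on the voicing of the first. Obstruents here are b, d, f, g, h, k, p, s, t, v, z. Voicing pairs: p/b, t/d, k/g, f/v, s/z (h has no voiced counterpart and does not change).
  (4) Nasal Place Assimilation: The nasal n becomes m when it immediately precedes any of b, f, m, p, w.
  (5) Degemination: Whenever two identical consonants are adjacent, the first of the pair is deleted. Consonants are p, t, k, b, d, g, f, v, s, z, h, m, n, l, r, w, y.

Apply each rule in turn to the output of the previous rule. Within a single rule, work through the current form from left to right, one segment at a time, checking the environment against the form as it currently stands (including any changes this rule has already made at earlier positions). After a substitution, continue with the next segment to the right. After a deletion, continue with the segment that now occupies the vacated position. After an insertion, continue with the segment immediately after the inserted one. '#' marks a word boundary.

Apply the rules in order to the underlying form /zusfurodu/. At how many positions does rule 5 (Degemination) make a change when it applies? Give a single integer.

(1) Vowel Epenthesis: no change — [zusfurodu]
(2) Medial Vowel Deletion: [zusfurodu] → [zsfrodu]
(3) Progressive Voicing Assimilation: [zsfrodu] → [zzvrodu]
(4) Nasal Place Assimilation: no change — [zzvrodu]
(5) Degemination: [zzvrodu] → [zvrodu]
Rule 5 changed 1 position(s).

1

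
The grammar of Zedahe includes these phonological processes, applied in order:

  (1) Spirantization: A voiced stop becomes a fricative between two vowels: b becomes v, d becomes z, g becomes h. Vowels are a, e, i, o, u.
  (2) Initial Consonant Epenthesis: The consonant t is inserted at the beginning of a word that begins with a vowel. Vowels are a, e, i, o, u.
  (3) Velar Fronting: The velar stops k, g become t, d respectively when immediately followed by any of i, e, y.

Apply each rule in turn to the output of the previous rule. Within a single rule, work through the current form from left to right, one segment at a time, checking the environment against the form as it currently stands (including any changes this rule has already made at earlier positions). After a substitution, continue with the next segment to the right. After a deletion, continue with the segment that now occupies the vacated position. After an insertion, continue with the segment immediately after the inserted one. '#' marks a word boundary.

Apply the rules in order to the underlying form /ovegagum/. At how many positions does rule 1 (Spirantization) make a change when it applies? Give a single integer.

2

(1) Spirantization: [ovegagum] → [ovehahum]
(2) Initial Consonant Epenthesis: [ovehahum] → [tovehahum]
(3) Velar Fronting: no change — [tovehahum]
Rule 1 changed 2 position(s).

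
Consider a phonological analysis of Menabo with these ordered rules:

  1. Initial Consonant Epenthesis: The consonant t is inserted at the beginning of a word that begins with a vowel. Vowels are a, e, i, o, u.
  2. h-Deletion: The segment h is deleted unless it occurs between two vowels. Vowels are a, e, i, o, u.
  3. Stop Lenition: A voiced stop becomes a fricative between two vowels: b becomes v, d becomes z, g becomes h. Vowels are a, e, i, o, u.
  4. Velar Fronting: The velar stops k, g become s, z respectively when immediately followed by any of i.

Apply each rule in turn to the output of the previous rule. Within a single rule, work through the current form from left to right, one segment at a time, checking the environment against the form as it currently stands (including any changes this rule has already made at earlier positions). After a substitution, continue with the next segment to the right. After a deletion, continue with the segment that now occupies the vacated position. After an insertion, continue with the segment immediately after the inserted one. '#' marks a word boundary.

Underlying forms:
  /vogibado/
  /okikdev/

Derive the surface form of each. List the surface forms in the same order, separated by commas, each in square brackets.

/vogibado/:
  1 Initial Consonant Epenthesis: no change — [vogibado]
  2 h-Deletion: no change — [vogibado]
  3 Stop Lenition: [vogibado] → [vohivazo]
  4 Velar Fronting: no change — [vohivazo]
/okikdev/:
  1 Initial Consonant Epenthesis: [okikdev] → [tokikdev]
  2 h-Deletion: no change — [tokikdev]
  3 Stop Lenition: no change — [tokikdev]
  4 Velar Fronting: [tokikdev] → [tosikdev]

[vohivazo], [tosikdev]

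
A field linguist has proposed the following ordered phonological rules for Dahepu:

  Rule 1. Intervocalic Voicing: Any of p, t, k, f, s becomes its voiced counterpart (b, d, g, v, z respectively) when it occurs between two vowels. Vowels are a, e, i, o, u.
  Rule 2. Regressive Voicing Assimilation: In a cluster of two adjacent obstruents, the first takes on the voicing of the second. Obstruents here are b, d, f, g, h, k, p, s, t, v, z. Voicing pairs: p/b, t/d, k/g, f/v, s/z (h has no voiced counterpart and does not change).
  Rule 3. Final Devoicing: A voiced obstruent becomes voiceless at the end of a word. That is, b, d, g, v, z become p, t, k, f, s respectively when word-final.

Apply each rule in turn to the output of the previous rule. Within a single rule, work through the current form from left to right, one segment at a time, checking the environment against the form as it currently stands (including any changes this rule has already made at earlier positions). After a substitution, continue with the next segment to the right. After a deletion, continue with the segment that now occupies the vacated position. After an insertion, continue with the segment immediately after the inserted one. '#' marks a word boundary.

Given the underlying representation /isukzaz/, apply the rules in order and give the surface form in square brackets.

[izugzas]

Rule 1 Intervocalic Voicing: [isukzaz] → [izukzaz]
Rule 2 Regressive Voicing Assimilation: [izukzaz] → [izugzaz]
Rule 3 Final Devoicing: [izugzaz] → [izugzas]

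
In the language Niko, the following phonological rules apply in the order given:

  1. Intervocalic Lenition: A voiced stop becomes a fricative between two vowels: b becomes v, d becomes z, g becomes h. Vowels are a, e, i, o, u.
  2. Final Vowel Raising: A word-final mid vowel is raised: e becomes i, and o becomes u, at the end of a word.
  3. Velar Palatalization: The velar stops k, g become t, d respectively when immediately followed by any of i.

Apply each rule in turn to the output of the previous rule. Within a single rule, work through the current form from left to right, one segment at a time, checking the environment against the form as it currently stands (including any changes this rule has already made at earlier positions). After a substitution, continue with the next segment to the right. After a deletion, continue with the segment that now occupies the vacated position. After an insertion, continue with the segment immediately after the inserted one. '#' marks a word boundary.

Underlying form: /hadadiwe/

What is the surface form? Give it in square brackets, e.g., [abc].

[hazaziwi]

1 Intervocalic Lenition: [hadadiwe] → [hazaziwe]
2 Final Vowel Raising: [hazaziwe] → [hazaziwi]
3 Velar Palatalization: no change — [hazaziwi]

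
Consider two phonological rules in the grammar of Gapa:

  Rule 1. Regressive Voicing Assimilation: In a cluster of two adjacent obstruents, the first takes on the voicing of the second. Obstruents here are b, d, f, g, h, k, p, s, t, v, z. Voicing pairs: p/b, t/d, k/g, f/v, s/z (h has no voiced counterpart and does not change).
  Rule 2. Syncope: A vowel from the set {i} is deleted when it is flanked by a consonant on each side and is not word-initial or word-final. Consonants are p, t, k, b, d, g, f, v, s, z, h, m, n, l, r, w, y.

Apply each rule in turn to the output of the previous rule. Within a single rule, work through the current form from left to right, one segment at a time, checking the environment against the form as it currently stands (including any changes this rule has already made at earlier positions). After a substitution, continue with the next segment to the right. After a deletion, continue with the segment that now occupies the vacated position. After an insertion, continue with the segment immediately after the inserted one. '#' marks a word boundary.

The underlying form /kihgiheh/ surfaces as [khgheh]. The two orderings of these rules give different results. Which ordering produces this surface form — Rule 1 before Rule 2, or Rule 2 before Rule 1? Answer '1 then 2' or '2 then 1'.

1 then 2

Order 1 then 2:
  1 Regressive Voicing Assimilation: no change — [kihgiheh]
  2 Syncope: [kihgiheh] → [khgheh]
  result: [khgheh]
Order 2 then 1:
  2 Syncope: [kihgiheh] → [khgheh]
  1 Regressive Voicing Assimilation: [khgheh] → [khkheh]
  result: [khkheh]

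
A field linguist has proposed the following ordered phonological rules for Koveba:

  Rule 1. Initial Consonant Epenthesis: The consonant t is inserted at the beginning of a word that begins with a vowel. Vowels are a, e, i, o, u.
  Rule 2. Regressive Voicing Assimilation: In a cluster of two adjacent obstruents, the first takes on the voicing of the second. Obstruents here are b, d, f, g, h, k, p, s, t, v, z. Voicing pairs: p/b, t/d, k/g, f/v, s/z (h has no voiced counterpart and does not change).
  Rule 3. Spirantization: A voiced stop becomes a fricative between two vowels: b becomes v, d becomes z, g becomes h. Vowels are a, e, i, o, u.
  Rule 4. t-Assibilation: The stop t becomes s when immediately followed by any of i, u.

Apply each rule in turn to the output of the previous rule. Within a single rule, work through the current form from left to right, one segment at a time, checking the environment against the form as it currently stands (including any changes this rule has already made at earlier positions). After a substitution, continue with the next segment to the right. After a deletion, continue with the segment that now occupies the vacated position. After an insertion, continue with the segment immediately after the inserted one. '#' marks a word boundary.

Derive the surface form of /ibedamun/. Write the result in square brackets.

Rule 1 Initial Consonant Epenthesis: [ibedamun] → [tibedamun]
Rule 2 Regressive Voicing Assimilation: no change — [tibedamun]
Rule 3 Spirantization: [tibedamun] → [tivezamun]
Rule 4 t-Assibilation: [tivezamun] → [sivezamun]

[sivezamun]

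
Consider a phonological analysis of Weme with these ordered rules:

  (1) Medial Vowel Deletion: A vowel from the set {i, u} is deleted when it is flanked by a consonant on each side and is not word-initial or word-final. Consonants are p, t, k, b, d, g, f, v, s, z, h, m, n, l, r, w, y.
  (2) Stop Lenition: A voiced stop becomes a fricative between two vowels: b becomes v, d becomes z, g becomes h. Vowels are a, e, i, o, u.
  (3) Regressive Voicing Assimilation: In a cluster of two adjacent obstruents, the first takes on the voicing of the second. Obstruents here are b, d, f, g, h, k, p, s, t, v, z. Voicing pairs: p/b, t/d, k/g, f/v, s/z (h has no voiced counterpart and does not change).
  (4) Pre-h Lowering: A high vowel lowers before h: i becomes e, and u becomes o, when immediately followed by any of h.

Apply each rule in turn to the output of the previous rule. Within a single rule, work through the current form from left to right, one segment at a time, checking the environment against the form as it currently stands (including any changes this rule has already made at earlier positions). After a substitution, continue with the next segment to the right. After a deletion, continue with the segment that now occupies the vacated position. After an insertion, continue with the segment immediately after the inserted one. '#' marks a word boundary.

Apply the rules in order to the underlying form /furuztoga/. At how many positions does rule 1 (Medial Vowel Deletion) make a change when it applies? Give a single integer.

2

(1) Medial Vowel Deletion: [furuztoga] → [frztoga]
(2) Stop Lenition: [frztoga] → [frztoha]
(3) Regressive Voicing Assimilation: [frztoha] → [frstoha]
(4) Pre-h Lowering: no change — [frstoha]
Rule 1 changed 2 position(s).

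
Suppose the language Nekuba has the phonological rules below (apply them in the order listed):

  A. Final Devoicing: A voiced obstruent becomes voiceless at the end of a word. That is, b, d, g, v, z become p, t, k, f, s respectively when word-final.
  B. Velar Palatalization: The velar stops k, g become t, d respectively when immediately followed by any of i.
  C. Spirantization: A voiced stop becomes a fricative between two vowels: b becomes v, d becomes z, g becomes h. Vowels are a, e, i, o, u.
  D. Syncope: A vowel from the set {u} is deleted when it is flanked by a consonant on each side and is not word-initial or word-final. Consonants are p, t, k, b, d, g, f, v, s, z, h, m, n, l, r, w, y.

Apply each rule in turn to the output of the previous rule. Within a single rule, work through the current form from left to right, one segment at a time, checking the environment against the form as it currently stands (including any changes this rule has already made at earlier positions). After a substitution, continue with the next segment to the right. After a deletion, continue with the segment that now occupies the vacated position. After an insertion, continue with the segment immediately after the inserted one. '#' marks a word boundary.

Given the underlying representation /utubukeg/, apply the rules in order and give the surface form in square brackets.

[utvkek]

A Final Devoicing: [utubukeg] → [utubukek]
B Velar Palatalization: no change — [utubukek]
C Spirantization: [utubukek] → [utuvukek]
D Syncope: [utuvukek] → [utvkek]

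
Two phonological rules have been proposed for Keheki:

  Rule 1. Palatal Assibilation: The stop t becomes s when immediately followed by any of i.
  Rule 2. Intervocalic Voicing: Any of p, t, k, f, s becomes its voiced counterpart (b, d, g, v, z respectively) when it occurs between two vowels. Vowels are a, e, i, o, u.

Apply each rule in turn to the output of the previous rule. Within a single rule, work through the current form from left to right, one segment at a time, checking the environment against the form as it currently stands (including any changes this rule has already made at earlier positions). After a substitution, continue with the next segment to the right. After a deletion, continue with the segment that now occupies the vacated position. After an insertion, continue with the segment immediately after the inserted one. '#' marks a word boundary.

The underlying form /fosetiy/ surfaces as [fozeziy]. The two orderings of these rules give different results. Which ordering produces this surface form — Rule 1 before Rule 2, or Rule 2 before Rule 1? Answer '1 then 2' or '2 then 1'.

Order 1 then 2:
  1 Palatal Assibilation: [fosetiy] → [fosesiy]
  2 Intervocalic Voicing: [fosesiy] → [fozeziy]
  result: [fozeziy]
Order 2 then 1:
  2 Intervocalic Voicing: [fosetiy] → [fozediy]
  1 Palatal Assibilation: no change — [fozediy]
  result: [fozediy]

1 then 2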